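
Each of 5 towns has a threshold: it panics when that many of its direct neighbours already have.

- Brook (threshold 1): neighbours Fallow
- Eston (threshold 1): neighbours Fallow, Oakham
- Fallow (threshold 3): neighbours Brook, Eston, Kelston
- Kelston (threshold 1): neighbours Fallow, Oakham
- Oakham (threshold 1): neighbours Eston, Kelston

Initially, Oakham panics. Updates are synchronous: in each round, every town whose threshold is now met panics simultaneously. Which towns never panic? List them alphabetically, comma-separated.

Round 1 — Oakham panics (initial).
Round 2 — checking thresholds:
  Eston: 1 of 2 neighbours ≥ 1, panics.
  Kelston: 1 of 2 neighbours ≥ 1, panics.
Round 3 — no new panics; cascade stops.

Brook, Fallow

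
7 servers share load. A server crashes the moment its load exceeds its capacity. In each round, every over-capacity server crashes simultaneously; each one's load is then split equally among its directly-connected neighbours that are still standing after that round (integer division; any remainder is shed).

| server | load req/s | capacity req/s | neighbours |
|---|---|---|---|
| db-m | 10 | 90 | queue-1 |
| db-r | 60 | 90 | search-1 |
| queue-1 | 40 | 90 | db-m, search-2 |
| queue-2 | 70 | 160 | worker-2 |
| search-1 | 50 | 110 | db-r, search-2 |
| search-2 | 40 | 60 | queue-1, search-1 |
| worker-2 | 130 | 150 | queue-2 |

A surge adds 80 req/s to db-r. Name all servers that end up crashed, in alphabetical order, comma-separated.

db-m, db-r, queue-1, search-1, search-2

Round 1 — db-r at 140 > 90. db-r crashes.
  db-r sheds 140 req/s to search-1: 140 each.
    search-1: 50+140 = 190 > 110
Round 2 — search-1 crashes.
  search-1 sheds 190 req/s to search-2: 190 each.
    search-2: 40+190 = 230 > 60
Round 3 — search-2 crashes.
  search-2 sheds 230 req/s to queue-1: 230 each.
    queue-1: 40+230 = 270 > 90
Round 4 — queue-1 crashes.
  queue-1 sheds 270 req/s to db-m: 270 each.
    db-m: 10+270 = 280 > 90
Round 5 — db-m crashes.
  db-m sheds 280 req/s: no online neighbours, lost.
No further crashes.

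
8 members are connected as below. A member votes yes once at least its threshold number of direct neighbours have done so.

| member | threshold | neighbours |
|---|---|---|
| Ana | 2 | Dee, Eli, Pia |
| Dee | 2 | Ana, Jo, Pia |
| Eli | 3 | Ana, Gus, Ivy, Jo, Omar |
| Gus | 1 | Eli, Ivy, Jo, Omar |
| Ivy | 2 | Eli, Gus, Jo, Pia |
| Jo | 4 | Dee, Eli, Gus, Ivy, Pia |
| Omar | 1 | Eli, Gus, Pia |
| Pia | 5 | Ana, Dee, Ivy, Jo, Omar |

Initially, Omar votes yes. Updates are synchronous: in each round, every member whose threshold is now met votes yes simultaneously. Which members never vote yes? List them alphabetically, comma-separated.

Round 1 — Omar votes yes (initial).
Round 2 — checking thresholds:
  Eli: 1 of 5 neighbours < 3, not yet.
  Gus: 1 of 4 neighbours ≥ 1, votes yes.
  Pia: 1 of 5 neighbours < 5, not yet.
Round 3 — no new yes votes; cascade stops.

Ana, Dee, Eli, Ivy, Jo, Pia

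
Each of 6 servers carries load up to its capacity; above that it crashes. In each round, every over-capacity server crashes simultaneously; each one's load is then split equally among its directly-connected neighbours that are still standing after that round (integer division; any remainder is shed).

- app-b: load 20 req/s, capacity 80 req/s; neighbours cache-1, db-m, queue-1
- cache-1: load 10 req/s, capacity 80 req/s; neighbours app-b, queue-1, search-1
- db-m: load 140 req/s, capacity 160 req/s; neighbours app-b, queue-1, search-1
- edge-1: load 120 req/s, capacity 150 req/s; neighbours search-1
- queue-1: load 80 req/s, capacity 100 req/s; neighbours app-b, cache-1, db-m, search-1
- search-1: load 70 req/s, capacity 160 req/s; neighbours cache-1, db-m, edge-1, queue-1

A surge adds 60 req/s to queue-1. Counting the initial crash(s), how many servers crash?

Round 1 — queue-1 at 140 > 100. queue-1 crashes.
  queue-1 sheds 140 req/s to app-b, cache-1, db-m, search-1: 35 each.
    app-b: 20+35 = 55 ≤ 80
    cache-1: 10+35 = 45 ≤ 80
    db-m: 140+35 = 175 > 160
    search-1: 70+35 = 105 ≤ 160
Round 2 — db-m crashes.
  db-m sheds 175 req/s to app-b, search-1: 87 each (1 lost).
    app-b: 55+87 = 142 > 80
    search-1: 105+87 = 192 > 160
Round 3 — app-b, search-1 crash.
  app-b sheds 142 req/s to cache-1: 142 each.
    cache-1: 45+142 = 187 > 80
  search-1 sheds 192 req/s to cache-1, edge-1: 96 each.
    cache-1: 187+96 = 283 > 80
    edge-1: 120+96 = 216 > 150
Round 4 — cache-1, edge-1 crash.
  cache-1 sheds 283 req/s: no online neighbours, lost.
  edge-1 sheds 216 req/s: no online neighbours, lost.
No further crashes.

6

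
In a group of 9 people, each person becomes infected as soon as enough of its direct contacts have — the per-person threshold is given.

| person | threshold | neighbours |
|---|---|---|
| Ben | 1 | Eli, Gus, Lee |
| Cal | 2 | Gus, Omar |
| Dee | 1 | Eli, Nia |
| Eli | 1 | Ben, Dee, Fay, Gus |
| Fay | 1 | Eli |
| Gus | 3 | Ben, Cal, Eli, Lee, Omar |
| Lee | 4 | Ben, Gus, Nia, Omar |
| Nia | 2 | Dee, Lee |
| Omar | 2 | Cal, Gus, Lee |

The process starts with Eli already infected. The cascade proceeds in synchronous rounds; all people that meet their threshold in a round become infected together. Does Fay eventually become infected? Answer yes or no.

Round 1 — Eli becomes infected (initial).
Round 2 — checking thresholds:
  Ben: 1 of 3 neighbours ≥ 1, becomes infected.
  Dee: 1 of 2 neighbours ≥ 1, becomes infected.
  Fay: 1 of 1 neighbours ≥ 1, becomes infected.
  Gus: 1 of 5 neighbours < 3, not yet.
Round 3 — no new infections; cascade stops.

yes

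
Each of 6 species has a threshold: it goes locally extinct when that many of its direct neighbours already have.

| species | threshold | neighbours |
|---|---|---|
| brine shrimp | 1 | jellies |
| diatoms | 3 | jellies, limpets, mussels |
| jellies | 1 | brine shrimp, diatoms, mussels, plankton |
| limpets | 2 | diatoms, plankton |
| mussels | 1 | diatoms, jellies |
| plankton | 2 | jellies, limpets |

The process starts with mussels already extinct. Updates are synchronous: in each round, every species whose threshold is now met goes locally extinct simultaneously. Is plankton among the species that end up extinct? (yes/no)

Round 1 — mussels goes locally extinct (initial).
Round 2 — checking thresholds:
  diatoms: 1 of 3 neighbours < 3, not yet.
  jellies: 1 of 4 neighbours ≥ 1, goes locally extinct.
Round 3 — checking thresholds:
  brine shrimp: 1 of 1 neighbours ≥ 1, goes locally extinct.
  diatoms: 2 of 3 neighbours < 3, not yet.
  plankton: 1 of 2 neighbours < 2, not yet.
Round 4 — no new extinctions; cascade stops.

no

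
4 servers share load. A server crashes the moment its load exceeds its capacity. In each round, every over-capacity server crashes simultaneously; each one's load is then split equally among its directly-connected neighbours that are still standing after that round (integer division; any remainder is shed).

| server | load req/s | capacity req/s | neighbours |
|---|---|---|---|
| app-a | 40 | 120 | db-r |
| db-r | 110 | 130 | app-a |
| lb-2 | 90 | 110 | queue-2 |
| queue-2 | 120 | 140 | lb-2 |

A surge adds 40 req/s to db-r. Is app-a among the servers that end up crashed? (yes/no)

Round 1 — db-r at 150 > 130. db-r crashes.
  db-r sheds 150 req/s to app-a: 150 each.
    app-a: 40+150 = 190 > 120
Round 2 — app-a crashes.
  app-a sheds 190 req/s: no online neighbours, lost.
No further crashes.

yes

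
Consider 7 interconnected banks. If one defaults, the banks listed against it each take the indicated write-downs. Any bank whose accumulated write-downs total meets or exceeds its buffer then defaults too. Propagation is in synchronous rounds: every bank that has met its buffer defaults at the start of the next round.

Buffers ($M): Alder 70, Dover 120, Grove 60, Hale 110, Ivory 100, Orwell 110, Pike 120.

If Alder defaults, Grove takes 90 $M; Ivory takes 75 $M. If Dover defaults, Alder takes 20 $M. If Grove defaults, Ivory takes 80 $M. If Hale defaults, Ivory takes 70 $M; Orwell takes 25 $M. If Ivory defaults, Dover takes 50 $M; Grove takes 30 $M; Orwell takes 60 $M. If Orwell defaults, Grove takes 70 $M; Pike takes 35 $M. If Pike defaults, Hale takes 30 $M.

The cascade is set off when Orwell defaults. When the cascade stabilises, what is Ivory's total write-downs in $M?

Round 1 — Orwell defaults (initial).
  Grove: +70 → 70 ≥ 60
  Pike: +35 → 35 < 120
Round 2 — Grove defaults.
  Ivory: +80 → 80 < 100
No further defaults.

80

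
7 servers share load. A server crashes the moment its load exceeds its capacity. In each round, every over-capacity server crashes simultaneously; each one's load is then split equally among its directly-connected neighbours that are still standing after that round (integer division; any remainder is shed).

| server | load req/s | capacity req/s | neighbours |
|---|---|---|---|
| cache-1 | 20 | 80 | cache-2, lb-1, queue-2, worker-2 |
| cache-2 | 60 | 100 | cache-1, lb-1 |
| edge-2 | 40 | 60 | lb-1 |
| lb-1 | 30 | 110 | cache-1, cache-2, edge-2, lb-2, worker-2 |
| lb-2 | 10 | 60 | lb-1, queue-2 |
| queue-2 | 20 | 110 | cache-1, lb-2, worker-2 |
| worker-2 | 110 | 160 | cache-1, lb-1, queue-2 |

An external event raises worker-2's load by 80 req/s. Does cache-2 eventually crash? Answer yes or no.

yes

Round 1 — worker-2 at 190 > 160. worker-2 crashes.
  worker-2 sheds 190 req/s to cache-1, lb-1, queue-2: 63 each (1 lost).
    cache-1: 20+63 = 83 > 80
    lb-1: 30+63 = 93 ≤ 110
    queue-2: 20+63 = 83 ≤ 110
Round 2 — cache-1 crashes.
  cache-1 sheds 83 req/s to cache-2, lb-1, queue-2: 27 each (2 lost).
    cache-2: 60+27 = 87 ≤ 100
    lb-1: 93+27 = 120 > 110
    queue-2: 83+27 = 110 ≤ 110
Round 3 — lb-1 crashes.
  lb-1 sheds 120 req/s to cache-2, edge-2, lb-2: 40 each.
    cache-2: 87+40 = 127 > 100
    edge-2: 40+40 = 80 > 60
    lb-2: 10+40 = 50 ≤ 60
Round 4 — cache-2, edge-2 crash.
  cache-2 sheds 127 req/s: no online neighbours, lost.
  edge-2 sheds 80 req/s: no online neighbours, lost.
No further crashes.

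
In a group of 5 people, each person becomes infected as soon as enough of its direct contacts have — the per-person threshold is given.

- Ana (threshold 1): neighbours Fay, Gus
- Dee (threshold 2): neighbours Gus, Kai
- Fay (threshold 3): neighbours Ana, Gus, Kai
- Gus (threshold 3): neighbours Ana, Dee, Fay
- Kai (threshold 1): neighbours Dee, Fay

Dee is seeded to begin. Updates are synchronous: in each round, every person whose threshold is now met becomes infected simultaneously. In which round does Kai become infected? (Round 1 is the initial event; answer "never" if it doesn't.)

2

Round 1 — Dee becomes infected (initial).
Round 2 — checking thresholds:
  Gus: 1 of 3 neighbours < 3, not yet.
  Kai: 1 of 2 neighbours ≥ 1, becomes infected.
Round 3 — no new infections; cascade stops.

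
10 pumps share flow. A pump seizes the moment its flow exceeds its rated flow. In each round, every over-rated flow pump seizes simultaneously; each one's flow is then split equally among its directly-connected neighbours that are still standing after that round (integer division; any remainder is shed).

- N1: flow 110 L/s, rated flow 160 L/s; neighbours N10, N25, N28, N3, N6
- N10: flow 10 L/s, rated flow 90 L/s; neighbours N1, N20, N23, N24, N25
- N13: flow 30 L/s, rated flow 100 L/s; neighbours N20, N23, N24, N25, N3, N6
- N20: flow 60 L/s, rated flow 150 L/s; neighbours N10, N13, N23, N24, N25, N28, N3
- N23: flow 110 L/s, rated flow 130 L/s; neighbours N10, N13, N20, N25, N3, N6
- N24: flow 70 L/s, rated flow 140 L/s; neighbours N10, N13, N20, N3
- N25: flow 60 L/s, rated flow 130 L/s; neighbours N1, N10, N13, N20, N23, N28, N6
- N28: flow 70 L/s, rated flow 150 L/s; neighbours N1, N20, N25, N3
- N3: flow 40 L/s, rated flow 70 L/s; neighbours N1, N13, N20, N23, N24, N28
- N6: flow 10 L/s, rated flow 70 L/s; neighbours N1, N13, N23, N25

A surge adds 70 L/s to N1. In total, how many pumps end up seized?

Round 1 — N1 at 180 > 160. N1 seizes.
  N1 sheds 180 L/s to N10, N25, N28, N3, N6: 36 each.
    N10: 10+36 = 46 ≤ 90
    N25: 60+36 = 96 ≤ 130
    N28: 70+36 = 106 ≤ 150
    N3: 40+36 = 76 > 70
    N6: 10+36 = 46 ≤ 70
Round 2 — N3 seizes.
  N3 sheds 76 L/s to N13, N20, N23, N24, N28: 15 each (1 lost).
    N13: 30+15 = 45 ≤ 100
    N20: 60+15 = 75 ≤ 150
    N23: 110+15 = 125 ≤ 130
    N24: 70+15 = 85 ≤ 140
    N28: 106+15 = 121 ≤ 150
No further seizures.

2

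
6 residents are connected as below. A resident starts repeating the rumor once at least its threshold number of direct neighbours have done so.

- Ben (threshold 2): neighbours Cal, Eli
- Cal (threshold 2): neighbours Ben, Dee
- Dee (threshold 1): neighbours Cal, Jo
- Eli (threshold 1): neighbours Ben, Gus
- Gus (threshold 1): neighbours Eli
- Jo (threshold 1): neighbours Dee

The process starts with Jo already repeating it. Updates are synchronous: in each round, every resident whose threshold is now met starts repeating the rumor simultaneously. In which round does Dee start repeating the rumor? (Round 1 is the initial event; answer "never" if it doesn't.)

2

Round 1 — Jo starts repeating the rumor (initial).
Round 2 — checking thresholds:
  Dee: 1 of 2 neighbours ≥ 1, starts repeating the rumor.
Round 3 — no new spreads; cascade stops.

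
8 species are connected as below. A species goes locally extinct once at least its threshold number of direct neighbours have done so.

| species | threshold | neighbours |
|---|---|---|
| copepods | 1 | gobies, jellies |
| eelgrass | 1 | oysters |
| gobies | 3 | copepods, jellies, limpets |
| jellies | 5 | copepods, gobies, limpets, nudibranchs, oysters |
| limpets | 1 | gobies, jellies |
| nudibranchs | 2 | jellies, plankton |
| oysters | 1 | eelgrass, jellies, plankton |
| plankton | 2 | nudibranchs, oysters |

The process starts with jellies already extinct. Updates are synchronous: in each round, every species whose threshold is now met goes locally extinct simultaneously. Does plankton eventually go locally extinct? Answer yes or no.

no

Round 1 — jellies goes locally extinct (initial).
Round 2 — checking thresholds:
  copepods: 1 of 2 neighbours ≥ 1, goes locally extinct.
  gobies: 1 of 3 neighbours < 3, below threshold.
  limpets: 1 of 2 neighbours ≥ 1, goes locally extinct.
  nudibranchs: 1 of 2 neighbours < 2, below threshold.
  oysters: 1 of 3 neighbours ≥ 1, goes locally extinct.
Round 3 — checking thresholds:
  eelgrass: 1 of 1 neighbours ≥ 1, goes locally extinct.
  gobies: 3 of 3 neighbours ≥ 3, goes locally extinct.
  nudibranchs: 1 of 2 neighbours < 2, below threshold.
  plankton: 1 of 2 neighbours < 2, below threshold.
Round 4 — no new extinctions; cascade stops.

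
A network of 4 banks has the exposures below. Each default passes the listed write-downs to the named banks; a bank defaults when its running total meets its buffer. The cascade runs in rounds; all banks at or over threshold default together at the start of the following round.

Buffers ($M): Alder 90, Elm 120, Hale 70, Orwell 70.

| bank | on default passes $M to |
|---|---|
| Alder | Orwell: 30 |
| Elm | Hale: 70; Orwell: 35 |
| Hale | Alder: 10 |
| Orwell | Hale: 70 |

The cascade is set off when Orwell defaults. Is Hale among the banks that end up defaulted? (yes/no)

Round 1 — Orwell defaults (initial).
  Hale: +70 → 70 ≥ 70
Round 2 — Hale defaults.
  Alder: +10 → 10 < 90
No further defaults.

yes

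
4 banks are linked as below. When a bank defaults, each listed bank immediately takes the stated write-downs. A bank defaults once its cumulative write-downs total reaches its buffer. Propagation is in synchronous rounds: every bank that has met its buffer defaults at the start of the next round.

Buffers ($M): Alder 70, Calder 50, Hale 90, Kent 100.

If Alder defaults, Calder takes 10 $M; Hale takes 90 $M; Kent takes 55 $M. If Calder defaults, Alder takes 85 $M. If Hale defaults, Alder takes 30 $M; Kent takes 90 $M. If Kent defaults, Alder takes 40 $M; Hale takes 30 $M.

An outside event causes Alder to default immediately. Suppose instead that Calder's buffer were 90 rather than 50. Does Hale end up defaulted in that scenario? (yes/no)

yes

With Calder's buffer at 90:
Round 1 — Alder defaults (initial).
  Calder: +10 → 10 < 90
  Hale: +90 → 90 ≥ 90
  Kent: +55 → 55 < 100
Round 2 — Hale defaults.
  Kent: +90 → 145 ≥ 100
Round 3 — Kent defaults.
No further defaults.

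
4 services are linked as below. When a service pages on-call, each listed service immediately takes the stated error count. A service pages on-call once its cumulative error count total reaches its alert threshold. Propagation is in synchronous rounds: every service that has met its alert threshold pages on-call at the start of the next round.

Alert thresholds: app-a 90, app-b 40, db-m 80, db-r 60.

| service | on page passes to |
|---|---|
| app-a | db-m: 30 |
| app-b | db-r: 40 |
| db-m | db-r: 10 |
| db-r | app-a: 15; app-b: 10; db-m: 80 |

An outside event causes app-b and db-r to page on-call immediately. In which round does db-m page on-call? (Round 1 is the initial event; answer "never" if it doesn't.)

Round 1 — app-b, db-r page on-call (initial).
  app-a: +15 → 15 < 90
  db-m: +80 → 80 ≥ 80
Round 2 — db-m pages on-call.
No further pages.

2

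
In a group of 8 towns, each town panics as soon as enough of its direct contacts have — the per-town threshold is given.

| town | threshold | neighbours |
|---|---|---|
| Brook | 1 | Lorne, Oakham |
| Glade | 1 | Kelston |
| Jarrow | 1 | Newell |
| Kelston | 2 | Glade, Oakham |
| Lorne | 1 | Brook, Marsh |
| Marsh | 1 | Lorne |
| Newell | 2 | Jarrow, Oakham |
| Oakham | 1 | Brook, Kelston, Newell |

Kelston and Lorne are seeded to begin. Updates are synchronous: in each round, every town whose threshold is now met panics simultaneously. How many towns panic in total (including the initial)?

Round 1 — Kelston, Lorne panic (initial).
Round 2 — checking thresholds:
  Brook: 1 of 2 neighbours ≥ 1, panics.
  Glade: 1 of 1 neighbours ≥ 1, panics.
  Marsh: 1 of 1 neighbours ≥ 1, panics.
  Oakham: 1 of 3 neighbours ≥ 1, panics.
Round 3 — no new panics; cascade stops.

6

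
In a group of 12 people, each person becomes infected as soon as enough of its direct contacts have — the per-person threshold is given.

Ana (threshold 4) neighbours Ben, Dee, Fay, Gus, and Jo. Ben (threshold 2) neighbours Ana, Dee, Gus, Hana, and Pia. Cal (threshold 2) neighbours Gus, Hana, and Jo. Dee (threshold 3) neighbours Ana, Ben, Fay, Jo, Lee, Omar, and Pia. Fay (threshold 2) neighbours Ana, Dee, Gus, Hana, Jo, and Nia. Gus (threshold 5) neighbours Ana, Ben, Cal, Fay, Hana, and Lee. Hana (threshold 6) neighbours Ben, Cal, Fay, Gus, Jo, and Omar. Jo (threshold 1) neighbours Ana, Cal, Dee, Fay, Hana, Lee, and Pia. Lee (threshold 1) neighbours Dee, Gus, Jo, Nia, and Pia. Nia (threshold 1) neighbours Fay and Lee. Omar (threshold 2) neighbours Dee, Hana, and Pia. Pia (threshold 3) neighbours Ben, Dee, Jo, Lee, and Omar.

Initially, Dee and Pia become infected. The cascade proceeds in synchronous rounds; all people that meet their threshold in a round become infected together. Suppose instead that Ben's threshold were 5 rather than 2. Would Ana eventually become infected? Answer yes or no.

With Ben's threshold at 5:
Round 1 — Dee, Pia become infected (initial).
Round 2 — checking thresholds:
  Ana: 1 of 5 neighbours < 4, not yet.
  Ben: 2 of 5 neighbours < 5, not yet.
  Fay: 1 of 6 neighbours < 2, not yet.
  Jo: 2 of 7 neighbours ≥ 1, becomes infected.
  Lee: 2 of 5 neighbours ≥ 1, becomes infected.
  Omar: 2 of 3 neighbours ≥ 2, becomes infected.
Round 3 — checking thresholds:
  Ana: 2 of 5 neighbours < 4, not yet.
  Ben: 2 of 5 neighbours < 5, not yet.
  Cal: 1 of 3 neighbours < 2, not yet.
  Fay: 2 of 6 neighbours ≥ 2, becomes infected.
  Gus: 1 of 6 neighbours < 5, not yet.
  Hana: 2 of 6 neighbours < 6, not yet.
  Nia: 1 of 2 neighbours ≥ 1, becomes infected.
Round 4 — no new infections; cascade stops.

no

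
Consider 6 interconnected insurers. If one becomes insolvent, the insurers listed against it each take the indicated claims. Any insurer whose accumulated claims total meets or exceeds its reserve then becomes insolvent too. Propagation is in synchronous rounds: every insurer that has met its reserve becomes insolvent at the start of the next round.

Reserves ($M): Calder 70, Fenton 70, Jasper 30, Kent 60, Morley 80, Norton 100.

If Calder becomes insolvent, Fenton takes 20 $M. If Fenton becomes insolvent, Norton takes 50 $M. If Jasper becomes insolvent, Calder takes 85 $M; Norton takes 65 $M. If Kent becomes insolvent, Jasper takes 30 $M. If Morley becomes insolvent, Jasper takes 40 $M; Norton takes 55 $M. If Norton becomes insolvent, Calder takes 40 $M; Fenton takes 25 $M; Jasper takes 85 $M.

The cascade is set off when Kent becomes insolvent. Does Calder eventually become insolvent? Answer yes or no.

yes

Round 1 — Kent becomes insolvent (initial).
  Jasper: +30 → 30 ≥ 30
Round 2 — Jasper becomes insolvent.
  Calder: +85 → 85 ≥ 70
  Norton: +65 → 65 < 100
Round 3 — Calder becomes insolvent.
  Fenton: +20 → 20 < 70
No further insolvencies.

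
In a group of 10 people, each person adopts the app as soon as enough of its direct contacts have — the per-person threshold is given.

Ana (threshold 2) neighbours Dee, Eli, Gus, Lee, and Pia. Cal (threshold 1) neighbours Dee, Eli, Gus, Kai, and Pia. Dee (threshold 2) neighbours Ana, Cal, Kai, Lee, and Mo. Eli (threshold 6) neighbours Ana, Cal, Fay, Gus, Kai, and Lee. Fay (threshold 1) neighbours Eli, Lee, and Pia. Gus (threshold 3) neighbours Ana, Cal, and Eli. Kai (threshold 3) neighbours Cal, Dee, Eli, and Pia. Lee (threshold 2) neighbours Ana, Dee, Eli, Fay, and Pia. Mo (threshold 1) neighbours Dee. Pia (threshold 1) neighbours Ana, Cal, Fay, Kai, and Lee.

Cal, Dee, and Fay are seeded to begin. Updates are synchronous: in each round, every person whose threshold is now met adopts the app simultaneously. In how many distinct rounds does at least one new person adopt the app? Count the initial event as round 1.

3

Round 1 — Cal, Dee, Fay adopt the app (initial).
Round 2 — checking thresholds:
  Ana: 1 of 5 neighbours < 2, below threshold.
  Eli: 2 of 6 neighbours < 6, below threshold.
  Gus: 1 of 3 neighbours < 3, below threshold.
  Kai: 2 of 4 neighbours < 3, below threshold.
  Lee: 2 of 5 neighbours ≥ 2, adopts the app.
  Mo: 1 of 1 neighbours ≥ 1, adopts the app.
  Pia: 2 of 5 neighbours ≥ 1, adopts the app.
Round 3 — checking thresholds:
  Ana: 3 of 5 neighbours ≥ 2, adopts the app.
  Eli: 3 of 6 neighbours < 6, below threshold.
  Gus: 1 of 3 neighbours < 3, below threshold.
  Kai: 3 of 4 neighbours ≥ 3, adopts the app.
Round 4 — no new adoptions; cascade stops.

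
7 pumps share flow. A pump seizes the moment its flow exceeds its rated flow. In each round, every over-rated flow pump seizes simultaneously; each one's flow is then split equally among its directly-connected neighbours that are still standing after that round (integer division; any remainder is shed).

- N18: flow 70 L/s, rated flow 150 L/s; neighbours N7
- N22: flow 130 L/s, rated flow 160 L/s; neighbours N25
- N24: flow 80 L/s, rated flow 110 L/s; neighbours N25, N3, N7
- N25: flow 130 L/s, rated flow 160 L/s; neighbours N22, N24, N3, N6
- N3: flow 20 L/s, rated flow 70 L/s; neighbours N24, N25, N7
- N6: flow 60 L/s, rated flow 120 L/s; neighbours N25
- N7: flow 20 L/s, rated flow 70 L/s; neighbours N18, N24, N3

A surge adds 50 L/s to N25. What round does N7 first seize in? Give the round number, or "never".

3

Round 1 — N25 at 180 > 160. N25 seizes.
  N25 sheds 180 L/s to N22, N24, N3, N6: 45 each.
    N22: 130+45 = 175 > 160
    N24: 80+45 = 125 > 110
    N3: 20+45 = 65 ≤ 70
    N6: 60+45 = 105 ≤ 120
Round 2 — N22, N24 seize.
  N22 sheds 175 L/s: no online neighbours, lost.
  N24 sheds 125 L/s to N3, N7: 62 each (1 lost).
    N3: 65+62 = 127 > 70
    N7: 20+62 = 82 > 70
Round 3 — N3, N7 seize.
  N3 sheds 127 L/s: no online neighbours, lost.
  N7 sheds 82 L/s to N18: 82 each.
    N18: 70+82 = 152 > 150
Round 4 — N18 seizes.
  N18 sheds 152 L/s: no online neighbours, lost.
No further seizures.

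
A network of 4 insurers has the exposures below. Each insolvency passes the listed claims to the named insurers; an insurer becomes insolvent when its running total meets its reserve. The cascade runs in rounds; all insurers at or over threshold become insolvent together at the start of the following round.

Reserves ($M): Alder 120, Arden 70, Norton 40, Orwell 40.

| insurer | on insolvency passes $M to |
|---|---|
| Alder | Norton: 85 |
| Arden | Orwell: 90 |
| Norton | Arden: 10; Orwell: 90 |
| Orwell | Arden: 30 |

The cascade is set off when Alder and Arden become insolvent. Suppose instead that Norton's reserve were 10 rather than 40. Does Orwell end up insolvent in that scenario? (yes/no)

yes

With Norton's reserve at 10:
Round 1 — Alder, Arden become insolvent (initial).
  Norton: +85 → 85 ≥ 10
  Orwell: +90 → 90 ≥ 40
Round 2 — Norton, Orwell become insolvent.
No further insolvencies.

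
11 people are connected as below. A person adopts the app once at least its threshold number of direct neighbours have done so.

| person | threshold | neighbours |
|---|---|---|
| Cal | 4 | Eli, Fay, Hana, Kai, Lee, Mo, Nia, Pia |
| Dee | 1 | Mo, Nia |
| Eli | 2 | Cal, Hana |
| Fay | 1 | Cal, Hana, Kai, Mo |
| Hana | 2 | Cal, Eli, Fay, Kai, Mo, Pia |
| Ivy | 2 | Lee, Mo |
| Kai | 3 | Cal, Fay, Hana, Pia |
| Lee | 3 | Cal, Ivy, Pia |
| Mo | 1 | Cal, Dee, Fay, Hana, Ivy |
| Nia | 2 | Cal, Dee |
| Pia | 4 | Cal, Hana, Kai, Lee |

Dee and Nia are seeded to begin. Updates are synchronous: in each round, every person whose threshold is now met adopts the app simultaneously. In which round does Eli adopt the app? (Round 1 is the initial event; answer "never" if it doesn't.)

Round 1 — Dee, Nia adopt the app (initial).
Round 2 — checking thresholds:
  Cal: 1 of 8 neighbours < 4, below threshold.
  Mo: 1 of 5 neighbours ≥ 1, adopts the app.
Round 3 — checking thresholds:
  Cal: 2 of 8 neighbours < 4, below threshold.
  Fay: 1 of 4 neighbours ≥ 1, adopts the app.
  Hana: 1 of 6 neighbours < 2, below threshold.
  Ivy: 1 of 2 neighbours < 2, below threshold.
Round 4 — checking thresholds:
  Cal: 3 of 8 neighbours < 4, below threshold.
  Hana: 2 of 6 neighbours ≥ 2, adopts the app.
  Ivy: 1 of 2 neighbours < 2, below threshold.
  Kai: 1 of 4 neighbours < 3, below threshold.
Round 5 — checking thresholds:
  Cal: 4 of 8 neighbours ≥ 4, adopts the app.
  Eli: 1 of 2 neighbours < 2, below threshold.
  Ivy: 1 of 2 neighbours < 2, below threshold.
  Kai: 2 of 4 neighbours < 3, below threshold.
  Pia: 1 of 4 neighbours < 4, below threshold.
Round 6 — checking thresholds:
  Eli: 2 of 2 neighbours ≥ 2, adopts the app.
  Ivy: 1 of 2 neighbours < 2, below threshold.
  Kai: 3 of 4 neighbours ≥ 3, adopts the app.
  Lee: 1 of 3 neighbours < 3, below threshold.
  Pia: 2 of 4 neighbours < 4, below threshold.
Round 7 — no new adoptions; cascade stops.

6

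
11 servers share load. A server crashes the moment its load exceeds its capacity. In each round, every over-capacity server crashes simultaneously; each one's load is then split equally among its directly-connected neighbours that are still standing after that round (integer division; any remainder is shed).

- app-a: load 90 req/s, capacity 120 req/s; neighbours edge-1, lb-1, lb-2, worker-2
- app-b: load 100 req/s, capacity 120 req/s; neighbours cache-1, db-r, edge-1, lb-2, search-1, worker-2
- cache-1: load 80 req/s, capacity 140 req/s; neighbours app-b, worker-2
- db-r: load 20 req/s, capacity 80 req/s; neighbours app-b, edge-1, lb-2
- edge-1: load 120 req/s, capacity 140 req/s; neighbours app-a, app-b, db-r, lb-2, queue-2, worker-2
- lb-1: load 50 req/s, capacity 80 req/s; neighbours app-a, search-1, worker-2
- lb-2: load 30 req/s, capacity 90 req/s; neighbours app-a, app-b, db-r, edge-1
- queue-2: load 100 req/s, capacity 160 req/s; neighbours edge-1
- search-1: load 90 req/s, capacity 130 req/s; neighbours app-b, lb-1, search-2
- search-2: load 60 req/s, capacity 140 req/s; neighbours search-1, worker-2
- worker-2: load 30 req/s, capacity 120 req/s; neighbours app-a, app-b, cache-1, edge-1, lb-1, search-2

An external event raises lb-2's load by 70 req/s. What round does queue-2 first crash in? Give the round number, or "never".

never

Round 1 — lb-2 at 100 > 90. lb-2 crashes.
  lb-2 sheds 100 req/s to app-a, app-b, db-r, edge-1: 25 each.
    app-a: 90+25 = 115 ≤ 120
    app-b: 100+25 = 125 > 120
    db-r: 20+25 = 45 ≤ 80
    edge-1: 120+25 = 145 > 140
Round 2 — app-b, edge-1 crash.
  app-b sheds 125 req/s to cache-1, db-r, search-1, worker-2: 31 each (1 lost).
    cache-1: 80+31 = 111 ≤ 140
    db-r: 45+31 = 76 ≤ 80
    search-1: 90+31 = 121 ≤ 130
    worker-2: 30+31 = 61 ≤ 120
  edge-1 sheds 145 req/s to app-a, db-r, queue-2, worker-2: 36 each (1 lost).
    app-a: 115+36 = 151 > 120
    db-r: 76+36 = 112 > 80
    queue-2: 100+36 = 136 ≤ 160
    worker-2: 61+36 = 97 ≤ 120
Round 3 — app-a, db-r crash.
  app-a sheds 151 req/s to lb-1, worker-2: 75 each (1 lost).
    lb-1: 50+75 = 125 > 80
    worker-2: 97+75 = 172 > 120
  db-r sheds 112 req/s: no online neighbours, lost.
Round 4 — lb-1, worker-2 crash.
  lb-1 sheds 125 req/s to search-1: 125 each.
    search-1: 121+125 = 246 > 130
  worker-2 sheds 172 req/s to cache-1, search-2: 86 each.
    cache-1: 111+86 = 197 > 140
    search-2: 60+86 = 146 > 140
Round 5 — cache-1, search-1, search-2 crash.
  cache-1 sheds 197 req/s: no online neighbours, lost.
  search-1 sheds 246 req/s: no online neighbours, lost.
  search-2 sheds 146 req/s: no online neighbours, lost.
No further crashes.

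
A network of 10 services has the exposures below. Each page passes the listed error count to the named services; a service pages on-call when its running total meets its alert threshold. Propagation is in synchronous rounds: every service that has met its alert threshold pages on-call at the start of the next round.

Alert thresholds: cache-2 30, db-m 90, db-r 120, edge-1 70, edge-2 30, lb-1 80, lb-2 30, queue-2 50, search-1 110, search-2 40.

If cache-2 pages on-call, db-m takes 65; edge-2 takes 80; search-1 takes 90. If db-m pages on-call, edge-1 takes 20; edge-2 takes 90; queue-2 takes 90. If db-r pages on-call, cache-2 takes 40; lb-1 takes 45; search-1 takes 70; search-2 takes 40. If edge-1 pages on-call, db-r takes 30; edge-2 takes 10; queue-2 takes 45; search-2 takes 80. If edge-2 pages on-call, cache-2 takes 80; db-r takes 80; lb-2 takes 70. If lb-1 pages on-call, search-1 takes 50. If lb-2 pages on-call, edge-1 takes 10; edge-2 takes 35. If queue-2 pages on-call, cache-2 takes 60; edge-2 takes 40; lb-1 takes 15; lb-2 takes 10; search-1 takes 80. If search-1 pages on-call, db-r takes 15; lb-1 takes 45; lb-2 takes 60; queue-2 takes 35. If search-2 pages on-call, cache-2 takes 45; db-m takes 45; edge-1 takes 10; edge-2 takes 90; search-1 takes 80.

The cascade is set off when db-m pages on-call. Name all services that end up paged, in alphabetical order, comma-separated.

cache-2, db-m, edge-2, lb-2, queue-2, search-1

Round 1 — db-m pages on-call (initial).
  edge-1: +20 → 20 < 70
  edge-2: +90 → 90 ≥ 30
  queue-2: +90 → 90 ≥ 50
Round 2 — edge-2, queue-2 page on-call.
  cache-2: +80+60 → 140 ≥ 30
  db-r: +80 → 80 < 120
  lb-1: +15 → 15 < 80
  lb-2: +70+10 → 80 ≥ 30
  search-1: +80 → 80 < 110
Round 3 — cache-2, lb-2 page on-call.
  edge-1: +10 → 30 < 70
  search-1: +90 → 170 ≥ 110
Round 4 — search-1 pages on-call.
  db-r: +15 → 95 < 120
  lb-1: +45 → 60 < 80
No further pages.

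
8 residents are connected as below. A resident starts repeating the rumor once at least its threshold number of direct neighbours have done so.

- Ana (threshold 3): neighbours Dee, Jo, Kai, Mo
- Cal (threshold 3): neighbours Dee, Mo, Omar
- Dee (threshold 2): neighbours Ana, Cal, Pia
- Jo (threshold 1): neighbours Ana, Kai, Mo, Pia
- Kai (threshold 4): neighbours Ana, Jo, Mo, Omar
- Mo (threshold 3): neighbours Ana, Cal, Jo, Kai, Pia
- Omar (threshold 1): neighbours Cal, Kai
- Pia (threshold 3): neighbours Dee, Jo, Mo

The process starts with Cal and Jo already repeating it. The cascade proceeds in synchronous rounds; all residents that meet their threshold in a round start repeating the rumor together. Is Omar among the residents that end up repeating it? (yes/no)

yes

Round 1 — Cal, Jo start repeating the rumor (initial).
Round 2 — checking thresholds:
  Ana: 1 of 4 neighbours < 3, below threshold.
  Dee: 1 of 3 neighbours < 2, below threshold.
  Kai: 1 of 4 neighbours < 4, below threshold.
  Mo: 2 of 5 neighbours < 3, below threshold.
  Omar: 1 of 2 neighbours ≥ 1, starts repeating the rumor.
  Pia: 1 of 3 neighbours < 3, below threshold.
Round 3 — no new spreads; cascade stops.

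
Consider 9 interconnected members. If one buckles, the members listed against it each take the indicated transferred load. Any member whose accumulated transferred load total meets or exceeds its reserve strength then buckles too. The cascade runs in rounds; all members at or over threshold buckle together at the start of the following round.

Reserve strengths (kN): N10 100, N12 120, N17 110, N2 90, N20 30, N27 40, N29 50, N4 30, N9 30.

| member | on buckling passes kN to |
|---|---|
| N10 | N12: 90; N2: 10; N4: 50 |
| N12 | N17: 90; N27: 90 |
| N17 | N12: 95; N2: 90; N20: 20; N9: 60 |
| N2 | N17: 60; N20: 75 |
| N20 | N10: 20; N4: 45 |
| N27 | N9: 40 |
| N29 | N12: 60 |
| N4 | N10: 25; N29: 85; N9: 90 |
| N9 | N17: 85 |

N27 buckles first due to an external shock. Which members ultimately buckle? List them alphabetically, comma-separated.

N27, N9

Round 1 — N27 buckles (initial).
  N9: +40 → 40 ≥ 30
Round 2 — N9 buckles.
  N17: +85 → 85 < 110
No further bucklings.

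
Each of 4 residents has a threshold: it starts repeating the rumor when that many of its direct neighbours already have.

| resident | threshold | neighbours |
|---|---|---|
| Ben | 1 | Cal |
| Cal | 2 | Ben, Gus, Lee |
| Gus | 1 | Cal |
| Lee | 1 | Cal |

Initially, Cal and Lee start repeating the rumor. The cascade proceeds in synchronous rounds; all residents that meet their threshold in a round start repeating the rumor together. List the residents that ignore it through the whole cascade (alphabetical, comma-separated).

Round 1 — Cal, Lee start repeating the rumor (initial).
Round 2 — checking thresholds:
  Ben: 1 of 1 neighbours ≥ 1, starts repeating the rumor.
  Gus: 1 of 1 neighbours ≥ 1, starts repeating the rumor.
Round 3 — no new spreads; cascade stops.

none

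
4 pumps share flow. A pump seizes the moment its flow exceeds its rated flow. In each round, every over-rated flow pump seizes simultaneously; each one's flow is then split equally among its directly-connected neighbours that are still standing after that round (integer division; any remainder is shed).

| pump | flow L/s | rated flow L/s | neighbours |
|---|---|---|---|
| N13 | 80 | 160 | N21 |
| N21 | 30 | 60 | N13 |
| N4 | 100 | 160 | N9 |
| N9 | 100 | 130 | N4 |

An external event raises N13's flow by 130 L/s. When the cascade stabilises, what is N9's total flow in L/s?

100

Round 1 — N13 at 210 > 160. N13 seizes.
  N13 sheds 210 L/s to N21: 210 each.
    N21: 30+210 = 240 > 60
Round 2 — N21 seizes.
  N21 sheds 240 L/s: no online neighbours, lost.
No further seizures.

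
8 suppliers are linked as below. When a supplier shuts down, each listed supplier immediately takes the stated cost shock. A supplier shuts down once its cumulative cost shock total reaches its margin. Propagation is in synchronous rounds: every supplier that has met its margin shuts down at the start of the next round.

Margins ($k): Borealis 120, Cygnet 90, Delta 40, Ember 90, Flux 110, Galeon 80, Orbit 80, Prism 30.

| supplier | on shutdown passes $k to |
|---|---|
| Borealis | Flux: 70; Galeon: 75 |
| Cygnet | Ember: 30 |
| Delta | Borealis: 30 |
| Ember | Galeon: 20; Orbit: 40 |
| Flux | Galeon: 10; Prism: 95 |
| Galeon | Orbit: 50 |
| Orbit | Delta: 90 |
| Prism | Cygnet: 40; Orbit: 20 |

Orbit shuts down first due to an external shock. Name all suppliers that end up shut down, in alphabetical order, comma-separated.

Delta, Orbit

Round 1 — Orbit shuts down (initial).
  Delta: +90 → 90 ≥ 40
Round 2 — Delta shuts down.
  Borealis: +30 → 30 < 120
No further shutdowns.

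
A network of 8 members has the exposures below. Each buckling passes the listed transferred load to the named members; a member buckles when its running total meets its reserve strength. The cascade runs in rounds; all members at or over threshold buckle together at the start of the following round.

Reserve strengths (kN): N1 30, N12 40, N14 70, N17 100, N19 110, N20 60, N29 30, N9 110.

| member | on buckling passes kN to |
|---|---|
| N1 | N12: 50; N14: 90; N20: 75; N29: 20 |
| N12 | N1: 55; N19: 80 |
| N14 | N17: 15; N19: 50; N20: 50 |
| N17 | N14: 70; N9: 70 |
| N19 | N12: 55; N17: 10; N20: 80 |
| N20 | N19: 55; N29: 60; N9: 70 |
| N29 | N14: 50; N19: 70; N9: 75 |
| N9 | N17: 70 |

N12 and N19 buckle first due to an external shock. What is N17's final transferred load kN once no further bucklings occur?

Round 1 — N12, N19 buckle (initial).
  N1: +55 → 55 ≥ 30
  N17: +10 → 10 < 100
  N20: +80 → 80 ≥ 60
Round 2 — N1, N20 buckle.
  N14: +90 → 90 ≥ 70
  N29: +20+60 → 80 ≥ 30
  N9: +70 → 70 < 110
Round 3 — N14, N29 buckle.
  N17: +15 → 25 < 100
  N9: +75 → 145 ≥ 110
Round 4 — N9 buckles.
  N17: +70 → 95 < 100
No further bucklings.

95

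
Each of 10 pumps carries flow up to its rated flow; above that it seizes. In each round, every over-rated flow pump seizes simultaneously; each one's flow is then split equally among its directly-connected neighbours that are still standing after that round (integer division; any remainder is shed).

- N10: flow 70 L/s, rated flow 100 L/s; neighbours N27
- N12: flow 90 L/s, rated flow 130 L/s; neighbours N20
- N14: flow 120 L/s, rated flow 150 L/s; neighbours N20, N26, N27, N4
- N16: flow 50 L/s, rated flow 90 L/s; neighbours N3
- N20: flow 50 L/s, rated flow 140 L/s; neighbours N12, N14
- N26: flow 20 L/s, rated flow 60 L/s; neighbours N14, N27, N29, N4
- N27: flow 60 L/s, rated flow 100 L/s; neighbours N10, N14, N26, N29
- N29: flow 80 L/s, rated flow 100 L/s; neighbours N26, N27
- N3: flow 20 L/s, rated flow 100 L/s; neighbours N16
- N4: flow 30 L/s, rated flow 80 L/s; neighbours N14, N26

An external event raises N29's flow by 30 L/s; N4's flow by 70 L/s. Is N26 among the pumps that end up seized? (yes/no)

Round 1 — N29 at 110 > 100; N4 at 100 > 80. N29, N4 seize.
  N29 sheds 110 L/s to N26, N27: 55 each.
    N26: 20+55 = 75 > 60
    N27: 60+55 = 115 > 100
  N4 sheds 100 L/s to N14, N26: 50 each.
    N14: 120+50 = 170 > 150
    N26: 75+50 = 125 > 60
Round 2 — N14, N26, N27 seize.
  N14 sheds 170 L/s to N20: 170 each.
    N20: 50+170 = 220 > 140
  N26 sheds 125 L/s: no online neighbours, lost.
  N27 sheds 115 L/s to N10: 115 each.
    N10: 70+115 = 185 > 100
Round 3 — N10, N20 seize.
  N10 sheds 185 L/s: no online neighbours, lost.
  N20 sheds 220 L/s to N12: 220 each.
    N12: 90+220 = 310 > 130
Round 4 — N12 seizes.
  N12 sheds 310 L/s: no online neighbours, lost.
No further seizures.

yes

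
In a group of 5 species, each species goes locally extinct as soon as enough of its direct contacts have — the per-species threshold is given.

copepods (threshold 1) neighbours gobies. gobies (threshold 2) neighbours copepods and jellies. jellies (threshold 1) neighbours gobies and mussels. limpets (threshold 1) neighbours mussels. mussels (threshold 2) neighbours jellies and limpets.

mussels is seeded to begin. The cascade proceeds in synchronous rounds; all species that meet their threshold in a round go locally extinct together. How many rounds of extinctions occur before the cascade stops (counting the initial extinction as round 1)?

2

Round 1 — mussels goes locally extinct (initial).
Round 2 — checking thresholds:
  jellies: 1 of 2 neighbours ≥ 1, goes locally extinct.
  limpets: 1 of 1 neighbours ≥ 1, goes locally extinct.
Round 3 — no new extinctions; cascade stops.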